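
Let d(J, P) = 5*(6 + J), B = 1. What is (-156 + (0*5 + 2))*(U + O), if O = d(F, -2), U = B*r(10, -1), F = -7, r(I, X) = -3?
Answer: 1232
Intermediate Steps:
d(J, P) = 30 + 5*J
U = -3 (U = 1*(-3) = -3)
O = -5 (O = 30 + 5*(-7) = 30 - 35 = -5)
(-156 + (0*5 + 2))*(U + O) = (-156 + (0*5 + 2))*(-3 - 5) = (-156 + (0 + 2))*(-8) = (-156 + 2)*(-8) = -154*(-8) = 1232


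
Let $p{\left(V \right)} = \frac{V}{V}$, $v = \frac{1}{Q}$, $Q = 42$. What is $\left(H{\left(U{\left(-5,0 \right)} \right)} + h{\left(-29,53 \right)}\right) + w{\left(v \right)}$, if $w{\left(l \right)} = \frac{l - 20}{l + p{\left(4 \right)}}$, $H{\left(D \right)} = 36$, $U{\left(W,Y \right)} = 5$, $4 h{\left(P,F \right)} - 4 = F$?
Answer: $\frac{5287}{172} \approx 30.738$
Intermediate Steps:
$h{\left(P,F \right)} = 1 + \frac{F}{4}$
$v = \frac{1}{42} \approx 0.02381$
$p{\left(V \right)} = 1$
$w{\left(l \right)} = \frac{-20 + l}{1 + l}$ ($w{\left(l \right)} = \frac{l - 20}{l + 1} = \frac{-20 + l}{1 + l}$)
$\left(H{\left(U{\left(-5,0 \right)} \right)} + h{\left(-29,53 \right)}\right) + w{\left(v \right)} = \left(36 + \left(1 + \frac{1}{4} \cdot 53\right)\right) + \frac{-20 + \frac{1}{42}}{1 + \frac{1}{42}} = \left(36 + \left(1 + \frac{53}{4}\right)\right) + \frac{1}{\frac{43}{42}} \left(- \frac{839}{42}\right) = \left(36 + \frac{57}{4}\right) + \frac{42}{43} \left(- \frac{839}{42}\right) = \frac{201}{4} - \frac{839}{43} = \frac{5287}{172}$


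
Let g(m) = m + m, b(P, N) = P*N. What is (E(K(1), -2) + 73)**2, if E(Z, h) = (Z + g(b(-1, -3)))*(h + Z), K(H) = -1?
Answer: 3364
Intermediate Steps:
b(P, N) = N*P
g(m) = 2*m
E(Z, h) = (6 + Z)*(Z + h) (E(Z, h) = (Z + 2*(-3*(-1)))*(h + Z) = (Z + 2*3)*(Z + h) = (Z + 6)*(Z + h) = (6 + Z)*(Z + h))
(E(K(1), -2) + 73)**2 = (((-1)**2 + 6*(-1) + 6*(-2) - 1*(-2)) + 73)**2 = ((1 - 6 - 12 + 2) + 73)**2 = (-15 + 73)**2 = 58**2 = 3364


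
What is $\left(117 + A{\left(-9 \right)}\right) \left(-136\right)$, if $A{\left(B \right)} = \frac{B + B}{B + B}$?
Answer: $-16048$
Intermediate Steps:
$A{\left(B \right)} = 1$ ($A{\left(B \right)} = \frac{2 B}{2 B} = 2 B \frac{1}{2 B} = 1$)
$\left(117 + A{\left(-9 \right)}\right) \left(-136\right) = \left(117 + 1\right) \left(-136\right) = 118 \left(-136\right) = -16048$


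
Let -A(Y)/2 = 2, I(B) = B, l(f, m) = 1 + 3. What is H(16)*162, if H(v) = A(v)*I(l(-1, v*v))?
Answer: -2592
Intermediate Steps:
l(f, m) = 4
A(Y) = -4 (A(Y) = -2*2 = -4)
H(v) = -16 (H(v) = -4*4 = -16)
H(16)*162 = -16*162 = -2592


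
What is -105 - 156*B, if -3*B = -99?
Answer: -5253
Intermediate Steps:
B = 33 (B = -⅓*(-99) = 33)
-105 - 156*B = -105 - 156*33 = -105 - 5148 = -5253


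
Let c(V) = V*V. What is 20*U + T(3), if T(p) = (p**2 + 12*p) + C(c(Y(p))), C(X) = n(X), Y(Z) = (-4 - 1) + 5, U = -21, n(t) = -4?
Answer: -379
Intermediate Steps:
Y(Z) = 0 (Y(Z) = -5 + 5 = 0)
c(V) = V**2
C(X) = -4
T(p) = -4 + p**2 + 12*p (T(p) = (p**2 + 12*p) - 4 = -4 + p**2 + 12*p)
20*U + T(3) = 20*(-21) + (-4 + 3**2 + 12*3) = -420 + (-4 + 9 + 36) = -420 + 41 = -379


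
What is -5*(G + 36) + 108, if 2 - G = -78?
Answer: -472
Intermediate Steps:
G = 80 (G = 2 - 1*(-78) = 2 + 78 = 80)
-5*(G + 36) + 108 = -5*(80 + 36) + 108 = -5*116 + 108 = -580 + 108 = -472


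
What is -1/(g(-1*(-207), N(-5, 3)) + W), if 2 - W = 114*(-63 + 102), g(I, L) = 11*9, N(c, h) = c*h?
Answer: 1/4345 ≈ 0.00023015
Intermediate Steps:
g(I, L) = 99
W = -4444 (W = 2 - 114*(-63 + 102) = 2 - 114*39 = 2 - 1*4446 = 2 - 4446 = -4444)
-1/(g(-1*(-207), N(-5, 3)) + W) = -1/(99 - 4444) = -1/(-4345) = -1*(-1/4345) = 1/4345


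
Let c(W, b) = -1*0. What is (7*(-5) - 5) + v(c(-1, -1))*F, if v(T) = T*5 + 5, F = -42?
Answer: -250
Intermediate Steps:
c(W, b) = 0
v(T) = 5 + 5*T (v(T) = 5*T + 5 = 5 + 5*T)
(7*(-5) - 5) + v(c(-1, -1))*F = (7*(-5) - 5) + (5 + 5*0)*(-42) = (-35 - 5) + (5 + 0)*(-42) = -40 + 5*(-42) = -40 - 210 = -250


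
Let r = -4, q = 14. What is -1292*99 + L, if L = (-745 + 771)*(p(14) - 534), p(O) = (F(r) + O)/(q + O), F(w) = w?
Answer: -992479/7 ≈ -1.4178e+5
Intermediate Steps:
p(O) = (-4 + O)/(14 + O)
L = -97123/7 (L = (-745 + 771)*((-4 + 14)/(14 + 14) - 534) = 26*(10/28 - 534) = 26*((1/28)*10 - 534) = 26*(5/14 - 534) = 26*(-7471/14) = -97123/7 ≈ -13875.)
-1292*99 + L = -1292*99 - 97123/7 = -127908 - 97123/7 = -992479/7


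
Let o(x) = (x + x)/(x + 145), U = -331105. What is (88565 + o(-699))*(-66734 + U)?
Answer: -9760265346156/277 ≈ -3.5236e+10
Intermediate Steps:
o(x) = 2*x/(145 + x) (o(x) = (2*x)/(145 + x) = 2*x/(145 + x))
(88565 + o(-699))*(-66734 + U) = (88565 + 2*(-699)/(145 - 699))*(-66734 - 331105) = (88565 + 2*(-699)/(-554))*(-397839) = (88565 + 2*(-699)*(-1/554))*(-397839) = (88565 + 699/277)*(-397839) = (24533204/277)*(-397839) = -9760265346156/277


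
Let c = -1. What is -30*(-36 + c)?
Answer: 1110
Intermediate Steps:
-30*(-36 + c) = -30*(-36 - 1) = -30*(-37) = 1110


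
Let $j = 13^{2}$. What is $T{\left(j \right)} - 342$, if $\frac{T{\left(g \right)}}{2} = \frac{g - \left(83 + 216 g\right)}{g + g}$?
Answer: $- \frac{94216}{169} \approx -557.49$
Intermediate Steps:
$j = 169$
$T{\left(g \right)} = \frac{-83 - 215 g}{g}$ ($T{\left(g \right)} = 2 \frac{g - \left(83 + 216 g\right)}{g + g} = 2 \frac{g - \left(83 + 216 g\right)}{2 g} = 2 \left(-83 - 215 g\right) \frac{1}{2 g} = 2 \frac{-83 - 215 g}{2 g} = \frac{-83 - 215 g}{g}$)
$T{\left(j \right)} - 342 = \left(-215 - \frac{83}{169}\right) - 342 = - \frac{36418}{169} - 342 = - \frac{94216}{169}$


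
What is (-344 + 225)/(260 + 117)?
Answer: -119/377 ≈ -0.31565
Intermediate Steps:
(-344 + 225)/(260 + 117) = -119/377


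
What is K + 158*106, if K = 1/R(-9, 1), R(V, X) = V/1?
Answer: 150731/9 ≈ 16748.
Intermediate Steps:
R(V, X) = V (R(V, X) = V*1 = V)
K = -1/9 (K = 1/(-9) = -1/9 ≈ -0.11111)
K + 158*106 = -1/9 + 158*106 = -1/9 + 16748 = 150731/9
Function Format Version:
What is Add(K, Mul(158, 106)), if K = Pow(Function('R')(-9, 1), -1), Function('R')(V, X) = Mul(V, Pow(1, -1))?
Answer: Rational(150731, 9) ≈ 16748.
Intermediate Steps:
Function('R')(V, X) = V (Function('R')(V, X) = Mul(V, 1) = V)
K = Rational(-1, 9) (K = Pow(-9, -1) = Rational(-1, 9) ≈ -0.11111)
Add(K, Mul(158, 106)) = Add(Rational(-1, 9), Mul(158, 106)) = Add(Rational(-1, 9), 16748) = Rational(150731, 9)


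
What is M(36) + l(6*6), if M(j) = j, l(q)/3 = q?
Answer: 144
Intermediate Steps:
l(q) = 3*q
M(36) + l(6*6) = 36 + 3*(6*6) = 36 + 3*36 = 36 + 108 = 144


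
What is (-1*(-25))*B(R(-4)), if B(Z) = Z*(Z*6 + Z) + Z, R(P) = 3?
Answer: 1650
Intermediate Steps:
B(Z) = Z + 7*Z**2 (B(Z) = Z*(6*Z + Z) + Z = Z*(7*Z) + Z = 7*Z**2 + Z = Z + 7*Z**2)
(-1*(-25))*B(R(-4)) = (-1*(-25))*(3*(1 + 7*3)) = 25*(3*(1 + 21)) = 25*(3*22) = 25*66 = 1650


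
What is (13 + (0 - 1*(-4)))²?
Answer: 289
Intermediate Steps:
(13 + (0 - 1*(-4)))² = (13 + (0 + 4))² = (13 + 4)² = 17² = 289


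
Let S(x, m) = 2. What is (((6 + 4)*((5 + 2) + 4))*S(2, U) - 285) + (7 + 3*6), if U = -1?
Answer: -40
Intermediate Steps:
(((6 + 4)*((5 + 2) + 4))*S(2, U) - 285) + (7 + 3*6) = (((6 + 4)*((5 + 2) + 4))*2 - 285) + (7 + 3*6) = ((10*(7 + 4))*2 - 285) + (7 + 18) = ((10*11)*2 - 285) + 25 = (110*2 - 285) + 25 = (220 - 285) + 25 = -65 + 25 = -40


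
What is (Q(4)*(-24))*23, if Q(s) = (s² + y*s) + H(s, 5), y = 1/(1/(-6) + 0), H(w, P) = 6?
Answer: 1104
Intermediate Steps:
y = -6 (y = 1/(-⅙ + 0) = 1/(-⅙) = -6)
Q(s) = 6 + s² - 6*s (Q(s) = (s² - 6*s) + 6 = 6 + s² - 6*s)
(Q(4)*(-24))*23 = ((6 + 4² - 6*4)*(-24))*23 = ((6 + 16 - 24)*(-24))*23 = -2*(-24)*23 = 48*23 = 1104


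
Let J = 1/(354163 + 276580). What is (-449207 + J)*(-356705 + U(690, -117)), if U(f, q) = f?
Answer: 100871214817362000/630743 ≈ 1.5992e+11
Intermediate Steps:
J = 1/630743 ≈ 1.5854e-6
(-449207 + J)*(-356705 + U(690, -117)) = (-449207 + 1/630743)*(-356705 + 690) = -283334170800/630743*(-356015) = 100871214817362000/630743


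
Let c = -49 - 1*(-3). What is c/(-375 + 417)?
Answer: -23/21 ≈ -1.0952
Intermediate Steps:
c = -46 (c = -49 + 3 = -46)
c/(-375 + 417) = -46/(-375 + 417) = -46/42 = -46*1/42 = -23/21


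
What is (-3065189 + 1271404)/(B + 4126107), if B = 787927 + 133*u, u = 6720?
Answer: -1793785/5807794 ≈ -0.30886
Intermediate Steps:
B = 1681687 (B = 787927 + 133*6720 = 787927 + 893760 = 1681687)
(-3065189 + 1271404)/(B + 4126107) = (-3065189 + 1271404)/(1681687 + 4126107) = -1793785/5807794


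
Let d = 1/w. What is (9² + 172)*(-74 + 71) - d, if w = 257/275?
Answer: -195338/257 ≈ -760.07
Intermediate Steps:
w = 257/275 (w = 257*(1/275) = 257/275 ≈ 0.93455)
d = 275/257 (d = 1/(257/275) = 275/257 ≈ 1.0700)
(9² + 172)*(-74 + 71) - d = (9² + 172)*(-74 + 71) - 1*275/257 = (81 + 172)*(-3) - 275/257 = 253*(-3) - 275/257 = -759 - 275/257 = -195338/257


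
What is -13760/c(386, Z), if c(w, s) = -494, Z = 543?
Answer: 6880/247 ≈ 27.854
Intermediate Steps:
-13760/c(386, Z) = -13760/(-494) = -13760*(-1/494) = 6880/247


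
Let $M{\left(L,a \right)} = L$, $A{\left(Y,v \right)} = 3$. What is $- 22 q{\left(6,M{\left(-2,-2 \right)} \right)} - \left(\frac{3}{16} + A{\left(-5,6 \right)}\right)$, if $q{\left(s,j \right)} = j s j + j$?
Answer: $- \frac{7795}{16} \approx -487.19$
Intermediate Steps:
$q{\left(s,j \right)} = j + s j^{2}$ ($q{\left(s,j \right)} = s j^{2} + j = j + s j^{2}$)
$- 22 q{\left(6,M{\left(-2,-2 \right)} \right)} - \left(\frac{3}{16} + A{\left(-5,6 \right)}\right) = - 22 \left(- 2 \left(1 - 12\right)\right) + \left(\frac{3}{-16} - 3\right) = - 22 \left(- 2 \left(1 - 12\right)\right) + \left(3 \left(- \frac{1}{16}\right) - 3\right) = - 22 \left(\left(-2\right) \left(-11\right)\right) - \frac{51}{16} = \left(-22\right) 22 - \frac{51}{16} = -484 - \frac{51}{16} = - \frac{7795}{16}$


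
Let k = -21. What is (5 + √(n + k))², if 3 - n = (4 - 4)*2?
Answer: 7 + 30*I*√2 ≈ 7.0 + 42.426*I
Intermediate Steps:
n = 3 (n = 3 - (4 - 4)*2 = 3 - 0*2 = 3 - 1*0 = 3 + 0 = 3)
(5 + √(n + k))² = (5 + √(3 - 21))² = (5 + √(-18))² = (5 + 3*I*√2)²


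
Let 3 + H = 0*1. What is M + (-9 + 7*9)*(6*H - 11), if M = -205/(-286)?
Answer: -447671/286 ≈ -1565.3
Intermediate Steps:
H = -3 (H = -3 + 0*1 = -3 + 0 = -3)
M = 205/286 (M = -205*(-1/286) = 205/286 ≈ 0.71678)
M + (-9 + 7*9)*(6*H - 11) = 205/286 + (-9 + 7*9)*(6*(-3) - 11) = 205/286 + (-9 + 63)*(-18 - 11) = 205/286 + 54*(-29) = 205/286 - 1566 = -447671/286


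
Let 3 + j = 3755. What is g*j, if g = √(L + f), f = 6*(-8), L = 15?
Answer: 3752*I*√33 ≈ 21554.0*I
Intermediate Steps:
f = -48
j = 3752 (j = -3 + 3755 = 3752)
g = I*√33 (g = √(15 - 48) = √(-33) = I*√33 ≈ 5.7446*I)
g*j = (I*√33)*3752 = 3752*I*√33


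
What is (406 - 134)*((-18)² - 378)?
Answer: -14688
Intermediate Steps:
(406 - 134)*((-18)² - 378) = 272*(324 - 378) = 272*(-54) = -14688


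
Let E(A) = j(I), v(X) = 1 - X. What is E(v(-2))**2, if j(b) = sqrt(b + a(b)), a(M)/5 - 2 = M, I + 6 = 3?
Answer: -8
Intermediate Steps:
I = -3 (I = -6 + 3 = -3)
a(M) = 10 + 5*M
j(b) = sqrt(10 + 6*b) (j(b) = sqrt(b + (10 + 5*b)) = sqrt(10 + 6*b))
E(A) = 2*I*sqrt(2) (E(A) = sqrt(10 + 6*(-3)) = sqrt(10 - 18) = sqrt(-8) = 2*I*sqrt(2))
E(v(-2))**2 = (2*I*sqrt(2))**2 = -8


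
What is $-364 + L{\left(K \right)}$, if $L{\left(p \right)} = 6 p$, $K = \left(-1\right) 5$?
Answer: $-394$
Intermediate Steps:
$K = -5$
$-364 + L{\left(K \right)} = -364 + 6 \left(-5\right) = -364 - 30 = -394$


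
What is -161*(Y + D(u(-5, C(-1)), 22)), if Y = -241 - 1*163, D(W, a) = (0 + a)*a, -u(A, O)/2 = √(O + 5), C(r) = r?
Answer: -12880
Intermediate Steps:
u(A, O) = -2*√(5 + O) (u(A, O) = -2*√(O + 5) = -2*√(5 + O))
D(W, a) = a² (D(W, a) = a*a = a²)
Y = -404 (Y = -241 - 163 = -404)
-161*(Y + D(u(-5, C(-1)), 22)) = -161*(-404 + 22²) = -161*(-404 + 484) = -161*80 = -12880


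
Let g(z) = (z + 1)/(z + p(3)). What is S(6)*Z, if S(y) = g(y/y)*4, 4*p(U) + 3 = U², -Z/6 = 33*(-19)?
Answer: 60192/5 ≈ 12038.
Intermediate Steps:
Z = 3762 (Z = -198*(-19) = -6*(-627) = 3762)
p(U) = -¾ + U²/4
g(z) = (1 + z)/(3/2 + z) (g(z) = (z + 1)/(z + (-¾ + (¼)*3²)) = (1 + z)/(z + (-¾ + (¼)*9)) = (1 + z)/(z + (-¾ + 9/4)) = (1 + z)/(z + 3/2) = (1 + z)/(3/2 + z))
S(y) = 16/5 (S(y) = (2*(1 + y/y)/(3 + 2*(y/y)))*4 = (2*(1 + 1)/(3 + 2*1))*4 = (2*2/(3 + 2))*4 = (2*2/5)*4 = (2*(⅕)*2)*4 = (⅘)*4 = 16/5)
S(6)*Z = (16/5)*3762 = 60192/5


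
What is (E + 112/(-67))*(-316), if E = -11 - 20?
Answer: 691724/67 ≈ 10324.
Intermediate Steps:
E = -31
(E + 112/(-67))*(-316) = (-31 + 112/(-67))*(-316) = (-31 + 112*(-1/67))*(-316) = (-31 - 112/67)*(-316) = -2189/67*(-316) = 691724/67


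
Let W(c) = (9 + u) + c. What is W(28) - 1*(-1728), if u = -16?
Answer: 1749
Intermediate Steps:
W(c) = -7 + c (W(c) = (9 - 16) + c = -7 + c)
W(28) - 1*(-1728) = (-7 + 28) - 1*(-1728) = 21 + 1728 = 1749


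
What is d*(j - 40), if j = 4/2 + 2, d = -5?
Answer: 180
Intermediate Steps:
j = 4 (j = (1/2)*4 + 2 = 2 + 2 = 4)
d*(j - 40) = -5*(4 - 40) = -5*(-36) = 180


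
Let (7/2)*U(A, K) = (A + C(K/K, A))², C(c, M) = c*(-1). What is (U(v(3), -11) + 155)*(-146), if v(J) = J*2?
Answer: -165710/7 ≈ -23673.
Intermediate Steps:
C(c, M) = -c
v(J) = 2*J
U(A, K) = 2*(-1 + A)²/7 (U(A, K) = 2*(A - K/K)²/7 = 2*(A - 1*1)²/7 = 2*(A - 1)²/7 = 2*(-1 + A)²/7)
(U(v(3), -11) + 155)*(-146) = (2*(-1 + 2*3)²/7 + 155)*(-146) = (2*(-1 + 6)²/7 + 155)*(-146) = ((2/7)*5² + 155)*(-146) = ((2/7)*25 + 155)*(-146) = (50/7 + 155)*(-146) = (1135/7)*(-146) = -165710/7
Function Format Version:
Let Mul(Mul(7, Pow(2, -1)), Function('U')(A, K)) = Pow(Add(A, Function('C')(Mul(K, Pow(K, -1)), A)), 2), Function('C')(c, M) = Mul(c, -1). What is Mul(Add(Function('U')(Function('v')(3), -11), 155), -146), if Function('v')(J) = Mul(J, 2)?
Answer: Rational(-165710, 7) ≈ -23673.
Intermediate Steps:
Function('C')(c, M) = Mul(-1, c)
Function('v')(J) = Mul(2, J)
Function('U')(A, K) = Mul(Rational(2, 7), Pow(Add(-1, A), 2)) (Function('U')(A, K) = Mul(Rational(2, 7), Pow(Add(A, Mul(-1, Mul(K, Pow(K, -1)))), 2)) = Mul(Rational(2, 7), Pow(Add(A, Mul(-1, 1)), 2)) = Mul(Rational(2, 7), Pow(Add(A, -1), 2)) = Mul(Rational(2, 7), Pow(Add(-1, A), 2)))
Mul(Add(Function('U')(Function('v')(3), -11), 155), -146) = Mul(Add(Mul(Rational(2, 7), Pow(Add(-1, Mul(2, 3)), 2)), 155), -146) = Mul(Add(Mul(Rational(2, 7), Pow(Add(-1, 6), 2)), 155), -146) = Mul(Add(Mul(Rational(2, 7), Pow(5, 2)), 155), -146) = Mul(Add(Mul(Rational(2, 7), 25), 155), -146) = Mul(Add(Rational(50, 7), 155), -146) = Mul(Rational(1135, 7), -146) = Rational(-165710, 7)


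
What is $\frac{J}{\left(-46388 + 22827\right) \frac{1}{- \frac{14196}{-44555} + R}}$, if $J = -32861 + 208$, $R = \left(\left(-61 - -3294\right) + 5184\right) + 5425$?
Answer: $\frac{2876936907774}{149965765} \approx 19184.0$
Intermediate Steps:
$R = 13842$ ($R = \left(\left(-61 + 3294\right) + 5184\right) + 5425 = \left(3233 + 5184\right) + 5425 = 8417 + 5425 = 13842$)
$J = -32653$
$\frac{J}{\left(-46388 + 22827\right) \frac{1}{- \frac{14196}{-44555} + R}} = - \frac{32653}{\left(-46388 + 22827\right) \frac{1}{- \frac{14196}{-44555} + 13842}} = - \frac{32653}{\left(-23561\right) \frac{1}{\left(-14196\right) \left(- \frac{1}{44555}\right) + 13842}} = - \frac{32653}{\left(-23561\right) \frac{1}{\frac{2028}{6365} + 13842}} = - \frac{32653}{\left(-23561\right) \frac{1}{\frac{88106358}{6365}}} = - \frac{32653}{\left(-23561\right) \frac{6365}{88106358}} = - \frac{32653}{- \frac{149965765}{88106358}} = \left(-32653\right) \left(- \frac{88106358}{149965765}\right) = \frac{2876936907774}{149965765}$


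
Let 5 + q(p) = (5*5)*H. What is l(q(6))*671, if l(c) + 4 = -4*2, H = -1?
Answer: -8052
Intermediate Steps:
q(p) = -30 (q(p) = -5 + (5*5)*(-1) = -5 + 25*(-1) = -5 - 25 = -30)
l(c) = -12 (l(c) = -4 - 4*2 = -4 - 8 = -12)
l(q(6))*671 = -12*671 = -8052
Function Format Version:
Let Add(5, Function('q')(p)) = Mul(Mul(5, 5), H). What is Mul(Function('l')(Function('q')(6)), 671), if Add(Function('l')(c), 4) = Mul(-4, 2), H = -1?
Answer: -8052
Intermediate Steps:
Function('q')(p) = -30 (Function('q')(p) = Add(-5, Mul(Mul(5, 5), -1)) = Add(-5, Mul(25, -1)) = Add(-5, -25) = -30)
Function('l')(c) = -12 (Function('l')(c) = Add(-4, Mul(-4, 2)) = Add(-4, -8) = -12)
Mul(Function('l')(Function('q')(6)), 671) = Mul(-12, 671) = -8052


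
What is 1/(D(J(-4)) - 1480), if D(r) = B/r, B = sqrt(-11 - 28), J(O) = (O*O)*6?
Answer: -4546560/6728908813 - 32*I*sqrt(39)/6728908813 ≈ -0.00067568 - 2.9699e-8*I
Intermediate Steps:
J(O) = 6*O**2 (J(O) = O**2*6 = 6*O**2)
B = I*sqrt(39) (B = sqrt(-39) = I*sqrt(39) ≈ 6.245*I)
D(r) = I*sqrt(39)/r (D(r) = (I*sqrt(39))/r = I*sqrt(39)/r)
1/(D(J(-4)) - 1480) = 1/(I*sqrt(39)/((6*(-4)**2)) - 1480) = 1/(I*sqrt(39)/((6*16)) - 1480) = 1/(I*sqrt(39)/96 - 1480) = 1/(-1480 + I*sqrt(39)/96)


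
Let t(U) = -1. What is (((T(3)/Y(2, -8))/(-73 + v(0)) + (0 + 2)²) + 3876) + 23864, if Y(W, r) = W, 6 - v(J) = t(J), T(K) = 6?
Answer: 610367/22 ≈ 27744.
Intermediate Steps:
v(J) = 7 (v(J) = 6 - 1*(-1) = 6 + 1 = 7)
(((T(3)/Y(2, -8))/(-73 + v(0)) + (0 + 2)²) + 3876) + 23864 = (((6/2)/(-73 + 7) + (0 + 2)²) + 3876) + 23864 = (((6*(½))/(-66) + 2²) + 3876) + 23864 = ((3*(-1/66) + 4) + 3876) + 23864 = ((-1/22 + 4) + 3876) + 23864 = (87/22 + 3876) + 23864 = 85359/22 + 23864 = 610367/22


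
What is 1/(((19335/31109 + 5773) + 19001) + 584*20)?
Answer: 31109/1134066821 ≈ 2.7431e-5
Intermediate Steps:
1/(((19335/31109 + 5773) + 19001) + 584*20) = 1/(((19335*(1/31109) + 5773) + 19001) + 11680) = 1/(((19335/31109 + 5773) + 19001) + 11680) = 1/((179611592/31109 + 19001) + 11680) = 1/(770713701/31109 + 11680) = 1/(1134066821/31109) = 31109/1134066821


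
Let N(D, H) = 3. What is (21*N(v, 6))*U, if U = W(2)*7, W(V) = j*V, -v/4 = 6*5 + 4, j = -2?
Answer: -1764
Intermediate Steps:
v = -136 (v = -4*(6*5 + 4) = -4*(30 + 4) = -4*34 = -136)
W(V) = -2*V
U = -28 (U = -2*2*7 = -4*7 = -28)
(21*N(v, 6))*U = (21*3)*(-28) = 63*(-28) = -1764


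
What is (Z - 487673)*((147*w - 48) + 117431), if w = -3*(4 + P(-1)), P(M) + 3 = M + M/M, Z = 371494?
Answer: -13586204618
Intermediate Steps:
P(M) = -2 + M (P(M) = -3 + (M + M/M) = -3 + (M + 1) = -3 + (1 + M) = -2 + M)
w = -3 (w = -3*(4 + (-2 - 1)) = -3*(4 - 3) = -3*1 = -3)
(Z - 487673)*((147*w - 48) + 117431) = (371494 - 487673)*((147*(-3) - 48) + 117431) = -116179*((-441 - 48) + 117431) = -116179*(-489 + 117431) = -116179*116942 = -13586204618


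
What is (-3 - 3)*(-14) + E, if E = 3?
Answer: 87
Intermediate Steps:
(-3 - 3)*(-14) + E = (-3 - 3)*(-14) + 3 = -6*(-14) + 3 = 84 + 3 = 87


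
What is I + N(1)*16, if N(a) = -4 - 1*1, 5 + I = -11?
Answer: -96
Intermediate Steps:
I = -16 (I = -5 - 11 = -16)
N(a) = -5 (N(a) = -4 - 1 = -5)
I + N(1)*16 = -16 - 5*16 = -16 - 80 = -96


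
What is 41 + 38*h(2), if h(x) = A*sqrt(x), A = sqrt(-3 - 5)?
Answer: 41 + 152*I ≈ 41.0 + 152.0*I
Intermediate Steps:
A = 2*I*sqrt(2) (A = sqrt(-8) = 2*I*sqrt(2) ≈ 2.8284*I)
h(x) = 2*I*sqrt(2)*sqrt(x) (h(x) = (2*I*sqrt(2))*sqrt(x) = 2*I*sqrt(2)*sqrt(x))
41 + 38*h(2) = 41 + 38*(2*I*sqrt(2)*sqrt(2)) = 41 + 38*(4*I) = 41 + 152*I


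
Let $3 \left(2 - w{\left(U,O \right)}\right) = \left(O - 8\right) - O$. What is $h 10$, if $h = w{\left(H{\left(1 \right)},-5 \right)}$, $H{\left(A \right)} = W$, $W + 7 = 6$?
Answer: $\frac{140}{3} \approx 46.667$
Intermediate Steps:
$W = -1$ ($W = -7 + 6 = -1$)
$H{\left(A \right)} = -1$
$w{\left(U,O \right)} = \frac{14}{3}$ ($w{\left(U,O \right)} = 2 - \frac{\left(O - 8\right) - O}{3} = 2 - \frac{\left(-8 + O\right) - O}{3} = 2 - - \frac{8}{3} = 2 + \frac{8}{3} = \frac{14}{3}$)
$h = \frac{14}{3} \approx 4.6667$
$h 10 = \frac{14}{3} \cdot 10 = \frac{140}{3}$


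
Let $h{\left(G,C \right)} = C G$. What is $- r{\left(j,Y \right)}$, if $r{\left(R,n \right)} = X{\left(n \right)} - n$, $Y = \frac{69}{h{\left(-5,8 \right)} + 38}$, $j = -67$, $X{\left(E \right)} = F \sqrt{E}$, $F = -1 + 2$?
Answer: $- \frac{69}{2} - \frac{i \sqrt{138}}{2} \approx -34.5 - 5.8737 i$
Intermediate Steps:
$F = 1$
$X{\left(E \right)} = \sqrt{E}$ ($X{\left(E \right)} = 1 \sqrt{E} = \sqrt{E}$)
$Y = - \frac{69}{2}$ ($Y = \frac{69}{8 \left(-5\right) + 38} = \frac{69}{-40 + 38} = \frac{69}{-2} = 69 \left(- \frac{1}{2}\right) = - \frac{69}{2} \approx -34.5$)
$r{\left(R,n \right)} = \sqrt{n} - n$
$- r{\left(j,Y \right)} = - (\sqrt{- \frac{69}{2}} - - \frac{69}{2}) = - (\frac{i \sqrt{138}}{2} + \frac{69}{2}) = - (\frac{69}{2} + \frac{i \sqrt{138}}{2}) = - \frac{69}{2} - \frac{i \sqrt{138}}{2}$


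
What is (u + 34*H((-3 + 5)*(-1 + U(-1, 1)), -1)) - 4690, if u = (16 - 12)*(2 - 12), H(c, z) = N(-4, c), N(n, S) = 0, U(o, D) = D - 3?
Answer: -4730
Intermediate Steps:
U(o, D) = -3 + D
H(c, z) = 0
u = -40 (u = 4*(-10) = -40)
(u + 34*H((-3 + 5)*(-1 + U(-1, 1)), -1)) - 4690 = (-40 + 34*0) - 4690 = (-40 + 0) - 4690 = -40 - 4690 = -4730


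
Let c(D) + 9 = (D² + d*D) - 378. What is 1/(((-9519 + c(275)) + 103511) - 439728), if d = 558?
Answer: -1/117048 ≈ -8.5435e-6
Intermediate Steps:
c(D) = -387 + D² + 558*D (c(D) = -9 + ((D² + 558*D) - 378) = -9 + (-378 + D² + 558*D) = -387 + D² + 558*D)
1/(((-9519 + c(275)) + 103511) - 439728) = 1/(((-9519 + (-387 + 275² + 558*275)) + 103511) - 439728) = 1/(((-9519 + (-387 + 75625 + 153450)) + 103511) - 439728) = 1/(((-9519 + 228688) + 103511) - 439728) = 1/((219169 + 103511) - 439728) = 1/(322680 - 439728) = 1/(-117048) = -1/117048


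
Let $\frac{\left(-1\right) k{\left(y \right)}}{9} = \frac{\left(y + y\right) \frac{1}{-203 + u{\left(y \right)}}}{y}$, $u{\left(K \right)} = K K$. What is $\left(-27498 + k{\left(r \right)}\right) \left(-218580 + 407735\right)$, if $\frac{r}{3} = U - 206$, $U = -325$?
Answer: $- \frac{6599115755391765}{1268723} \approx -5.2014 \cdot 10^{9}$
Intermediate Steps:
$u{\left(K \right)} = K^{2}$
$r = -1593$ ($r = 3 \left(-325 - 206\right) = 3 \left(-531\right) = -1593$)
$k{\left(y \right)} = - \frac{18}{-203 + y^{2}}$ ($k{\left(y \right)} = - 9 \frac{\left(y + y\right) \frac{1}{-203 + y^{2}}}{y} = - 9 \frac{2 y \frac{1}{-203 + y^{2}}}{y} = - 9 \frac{2}{-203 + y^{2}} = - \frac{18}{-203 + y^{2}}$)
$\left(-27498 + k{\left(r \right)}\right) \left(-218580 + 407735\right) = \left(-27498 - \frac{18}{-203 + \left(-1593\right)^{2}}\right) \left(-218580 + 407735\right) = \left(-27498 - \frac{18}{-203 + 2537649}\right) 189155 = \left(-27498 - \frac{18}{2537446}\right) 189155 = \left(-27498 - \frac{9}{1268723}\right) 189155 = \left(- \frac{34887345063}{1268723}\right) 189155 = - \frac{6599115755391765}{1268723}$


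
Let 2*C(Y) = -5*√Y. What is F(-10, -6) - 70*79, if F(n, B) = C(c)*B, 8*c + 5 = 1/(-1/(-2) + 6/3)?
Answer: -5530 + 3*I*√230/4 ≈ -5530.0 + 11.374*I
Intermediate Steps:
c = -23/40 (c = -5/8 + 1/(8*(-1/(-2) + 6/3)) = -5/8 + 1/(8*(-1*(-½) + 6*(⅓))) = -5/8 + 1/(8*(½ + 2)) = -5/8 + 1/(8*(5/2)) = -5/8 + (⅛)*(⅖) = -5/8 + 1/20 = -23/40 ≈ -0.57500)
C(Y) = -5*√Y/2 (C(Y) = (-5*√Y)/2 = -5*√Y/2)
F(n, B) = -I*B*√230/8 (F(n, B) = (-I*√230/8)*B = -I*B*√230/8)
F(-10, -6) - 70*79 = -⅛*I*(-6)*√230 - 70*79 = 3*I*√230/4 - 5530 = -5530 + 3*I*√230/4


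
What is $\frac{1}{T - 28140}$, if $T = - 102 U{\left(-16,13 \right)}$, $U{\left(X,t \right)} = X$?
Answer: $- \frac{1}{26508} \approx -3.7724 \cdot 10^{-5}$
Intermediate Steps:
$T = 1632$ ($T = \left(-102\right) \left(-16\right) = 1632$)
$\frac{1}{T - 28140} = \frac{1}{1632 - 28140} = \frac{1}{-26508} = - \frac{1}{26508}$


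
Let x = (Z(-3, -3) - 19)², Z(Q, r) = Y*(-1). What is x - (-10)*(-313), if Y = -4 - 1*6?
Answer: -3049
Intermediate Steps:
Y = -10 (Y = -4 - 6 = -10)
Z(Q, r) = 10 (Z(Q, r) = -10*(-1) = 10)
x = 81 (x = (10 - 19)² = (-9)² = 81)
x - (-10)*(-313) = 81 - (-10)*(-313) = 81 - 1*3130 = 81 - 3130 = -3049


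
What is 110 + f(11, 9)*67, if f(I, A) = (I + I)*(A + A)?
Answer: 26642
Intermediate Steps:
f(I, A) = 4*A*I (f(I, A) = (2*I)*(2*A) = 4*A*I)
110 + f(11, 9)*67 = 110 + (4*9*11)*67 = 110 + 396*67 = 110 + 26532 = 26642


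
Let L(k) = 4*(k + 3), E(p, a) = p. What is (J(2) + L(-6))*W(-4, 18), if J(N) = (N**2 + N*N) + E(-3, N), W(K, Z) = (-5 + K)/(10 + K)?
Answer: 21/2 ≈ 10.500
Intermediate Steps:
W(K, Z) = (-5 + K)/(10 + K)
L(k) = 12 + 4*k (L(k) = 4*(3 + k) = 12 + 4*k)
J(N) = -3 + 2*N**2 (J(N) = (N**2 + N*N) - 3 = (N**2 + N**2) - 3 = 2*N**2 - 3 = -3 + 2*N**2)
(J(2) + L(-6))*W(-4, 18) = ((-3 + 2*2**2) + (12 + 4*(-6)))*((-5 - 4)/(10 - 4)) = ((-3 + 2*4) + (12 - 24))*(-9/6) = ((-3 + 8) - 12)*((1/6)*(-9)) = (5 - 12)*(-3/2) = -7*(-3/2) = 21/2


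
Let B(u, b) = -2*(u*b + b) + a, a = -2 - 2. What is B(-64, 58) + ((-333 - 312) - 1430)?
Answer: 5229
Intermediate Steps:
a = -4
B(u, b) = -4 - 2*b - 2*b*u (B(u, b) = -2*(u*b + b) - 4 = -2*(b*u + b) - 4 = -2*(b + b*u) - 4 = (-2*b - 2*b*u) - 4 = -4 - 2*b - 2*b*u)
B(-64, 58) + ((-333 - 312) - 1430) = (-4 - 2*58 - 2*58*(-64)) + ((-333 - 312) - 1430) = (-4 - 116 + 7424) + (-645 - 1430) = 7304 - 2075 = 5229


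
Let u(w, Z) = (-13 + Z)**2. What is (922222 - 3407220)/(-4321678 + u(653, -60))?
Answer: 2484998/4316349 ≈ 0.57572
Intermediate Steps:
(922222 - 3407220)/(-4321678 + u(653, -60)) = (922222 - 3407220)/(-4321678 + (-13 - 60)**2) = -2484998/(-4321678 + (-73)**2) = -2484998/(-4321678 + 5329) = -2484998/(-4316349) = -2484998*(-1/4316349) = 2484998/4316349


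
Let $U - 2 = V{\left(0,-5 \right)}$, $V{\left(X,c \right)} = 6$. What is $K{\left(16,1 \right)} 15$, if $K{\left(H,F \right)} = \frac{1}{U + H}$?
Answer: $\frac{5}{8} \approx 0.625$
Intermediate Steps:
$U = 8$ ($U = 2 + 6 = 8$)
$K{\left(H,F \right)} = \frac{1}{8 + H}$
$K{\left(16,1 \right)} 15 = \frac{1}{8 + 16} \cdot 15 = \frac{1}{24} \cdot 15 = \frac{5}{8}$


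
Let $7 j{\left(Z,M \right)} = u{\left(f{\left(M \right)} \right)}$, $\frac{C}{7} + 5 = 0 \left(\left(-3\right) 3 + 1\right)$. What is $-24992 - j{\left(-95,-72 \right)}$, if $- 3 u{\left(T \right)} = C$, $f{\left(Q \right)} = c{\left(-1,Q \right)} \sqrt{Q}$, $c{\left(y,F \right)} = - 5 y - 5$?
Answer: $- \frac{74981}{3} \approx -24994.0$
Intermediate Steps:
$c{\left(y,F \right)} = -5 - 5 y$
$f{\left(Q \right)} = 0$ ($f{\left(Q \right)} = \left(-5 - -5\right) \sqrt{Q} = \left(-5 + 5\right) \sqrt{Q} = 0 \sqrt{Q} = 0$)
$C = -35$ ($C = -35 + 7 \cdot 0 \left(\left(-3\right) 3 + 1\right) = -35 + 7 \cdot 0 \left(-9 + 1\right) = -35 + 7 \cdot 0 \left(-8\right) = -35 + 7 \cdot 0 = -35 + 0 = -35$)
$u{\left(T \right)} = \frac{35}{3}$ ($u{\left(T \right)} = \left(- \frac{1}{3}\right) \left(-35\right) = \frac{35}{3}$)
$j{\left(Z,M \right)} = \frac{5}{3}$ ($j{\left(Z,M \right)} = \frac{1}{7} \cdot \frac{35}{3} = \frac{5}{3}$)
$-24992 - j{\left(-95,-72 \right)} = -24992 - \frac{5}{3} = - \frac{74981}{3}$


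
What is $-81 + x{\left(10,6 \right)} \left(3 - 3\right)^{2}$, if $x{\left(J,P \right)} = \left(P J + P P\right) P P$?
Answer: $-81$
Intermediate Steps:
$x{\left(J,P \right)} = P^{2} \left(P^{2} + J P\right)$ ($x{\left(J,P \right)} = \left(J P + P^{2}\right) P P = \left(P^{2} + J P\right) P P = P \left(P^{2} + J P\right) P = P^{2} \left(P^{2} + J P\right)$)
$-81 + x{\left(10,6 \right)} \left(3 - 3\right)^{2} = -81 + 6^{3} \left(10 + 6\right) \left(3 - 3\right)^{2} = -81 + 216 \cdot 16 \left(3 - 3\right)^{2} = -81 + 3456 \cdot 0^{2} = -81 + 3456 \cdot 0 = -81 + 0 = -81$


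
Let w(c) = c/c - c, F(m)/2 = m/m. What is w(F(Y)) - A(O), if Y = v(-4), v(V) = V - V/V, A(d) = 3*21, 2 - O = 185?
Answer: -64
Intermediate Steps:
O = -183 (O = 2 - 1*185 = 2 - 185 = -183)
A(d) = 63
v(V) = -1 + V (v(V) = V - 1*1 = V - 1 = -1 + V)
Y = -5 (Y = -1 - 4 = -5)
F(m) = 2 (F(m) = 2*(m/m) = 2*1 = 2)
w(c) = 1 - c
w(F(Y)) - A(O) = (1 - 1*2) - 1*63 = (1 - 2) - 63 = -1 - 63 = -64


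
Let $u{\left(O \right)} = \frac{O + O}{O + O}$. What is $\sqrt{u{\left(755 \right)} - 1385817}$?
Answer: $2 i \sqrt{346454} \approx 1177.2 i$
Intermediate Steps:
$u{\left(O \right)} = 1$ ($u{\left(O \right)} = \frac{2 O}{2 O} = 2 O \frac{1}{2 O} = 1$)
$\sqrt{u{\left(755 \right)} - 1385817} = \sqrt{1 - 1385817} = \sqrt{-1385816} = 2 i \sqrt{346454}$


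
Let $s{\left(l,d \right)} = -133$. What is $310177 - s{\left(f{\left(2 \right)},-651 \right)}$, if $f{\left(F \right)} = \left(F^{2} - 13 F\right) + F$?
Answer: $310310$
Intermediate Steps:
$f{\left(F \right)} = F^{2} - 12 F$
$310177 - s{\left(f{\left(2 \right)},-651 \right)} = 310177 - -133 = 310177 + 133 = 310310$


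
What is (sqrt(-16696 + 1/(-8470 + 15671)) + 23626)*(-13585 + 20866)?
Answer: 172020906 + 65529*I*sqrt(10688408295)/7201 ≈ 1.7202e+8 + 9.408e+5*I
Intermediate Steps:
(sqrt(-16696 + 1/(-8470 + 15671)) + 23626)*(-13585 + 20866) = (sqrt(-16696 + 1/7201) + 23626)*7281 = (sqrt(-120227895/7201) + 23626)*7281 = (9*I*sqrt(10688408295)/7201 + 23626)*7281 = (23626 + 9*I*sqrt(10688408295)/7201)*7281 = 172020906 + 65529*I*sqrt(10688408295)/7201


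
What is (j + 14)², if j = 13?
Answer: 729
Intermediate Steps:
(j + 14)² = (13 + 14)² = 27² = 729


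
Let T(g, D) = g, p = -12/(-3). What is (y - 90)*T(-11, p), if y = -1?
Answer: 1001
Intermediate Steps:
p = 4 (p = -12*(-⅓) = 4)
(y - 90)*T(-11, p) = (-1 - 90)*(-11) = -91*(-11) = 1001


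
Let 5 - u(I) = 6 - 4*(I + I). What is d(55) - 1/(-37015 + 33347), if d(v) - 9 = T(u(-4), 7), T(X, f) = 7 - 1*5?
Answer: 40349/3668 ≈ 11.000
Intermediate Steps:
u(I) = -1 + 8*I (u(I) = 5 - (6 - 4*(I + I)) = 5 - (6 - 8*I) = 5 + (-6 + 8*I) = -1 + 8*I)
T(X, f) = 2 (T(X, f) = 7 - 5 = 2)
d(v) = 11 (d(v) = 9 + 2 = 11)
d(55) - 1/(-37015 + 33347) = 11 - 1/(-37015 + 33347) = 11 - 1/(-3668) = 11 - 1*(-1/3668) = 11 + 1/3668 = 40349/3668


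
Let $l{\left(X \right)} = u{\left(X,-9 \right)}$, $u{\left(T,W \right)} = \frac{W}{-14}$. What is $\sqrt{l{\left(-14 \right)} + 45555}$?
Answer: $\frac{\sqrt{8928906}}{14} \approx 213.44$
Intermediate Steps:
$u{\left(T,W \right)} = - \frac{W}{14}$ ($u{\left(T,W \right)} = W \left(- \frac{1}{14}\right) = - \frac{W}{14}$)
$l{\left(X \right)} = \frac{9}{14}$ ($l{\left(X \right)} = \left(- \frac{1}{14}\right) \left(-9\right) = \frac{9}{14}$)
$\sqrt{l{\left(-14 \right)} + 45555} = \sqrt{\frac{9}{14} + 45555} = \sqrt{\frac{637779}{14}} = \frac{\sqrt{8928906}}{14}$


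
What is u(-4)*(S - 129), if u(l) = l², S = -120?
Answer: -3984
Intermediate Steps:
u(-4)*(S - 129) = (-4)²*(-120 - 129) = 16*(-249) = -3984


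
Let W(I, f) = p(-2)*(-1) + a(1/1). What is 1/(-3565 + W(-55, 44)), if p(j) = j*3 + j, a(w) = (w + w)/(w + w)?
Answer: -1/3556 ≈ -0.00028121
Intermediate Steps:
a(w) = 1 (a(w) = (2*w)/((2*w)) = (2*w)*(1/(2*w)) = 1)
p(j) = 4*j (p(j) = 3*j + j = 4*j)
W(I, f) = 9 (W(I, f) = (4*(-2))*(-1) + 1 = -8*(-1) + 1 = 8 + 1 = 9)
1/(-3565 + W(-55, 44)) = 1/(-3565 + 9) = 1/(-3556) = -1/3556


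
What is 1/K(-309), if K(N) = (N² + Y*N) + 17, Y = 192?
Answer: 1/36170 ≈ 2.7647e-5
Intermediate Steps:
K(N) = 17 + N² + 192*N (K(N) = (N² + 192*N) + 17 = 17 + N² + 192*N)
1/K(-309) = 1/(17 + (-309)² + 192*(-309)) = 1/(17 + 95481 - 59328) = 1/36170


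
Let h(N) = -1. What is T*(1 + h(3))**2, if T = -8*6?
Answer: 0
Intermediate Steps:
T = -48
T*(1 + h(3))**2 = -48*(1 - 1)**2 = -48*0**2 = -48*0 = 0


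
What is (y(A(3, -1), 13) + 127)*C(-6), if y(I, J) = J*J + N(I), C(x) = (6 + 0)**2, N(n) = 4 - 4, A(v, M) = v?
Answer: 10656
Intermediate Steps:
N(n) = 0
C(x) = 36 (C(x) = 6**2 = 36)
y(I, J) = J**2 (y(I, J) = J*J + 0 = J**2 + 0 = J**2)
(y(A(3, -1), 13) + 127)*C(-6) = (13**2 + 127)*36 = (169 + 127)*36 = 296*36 = 10656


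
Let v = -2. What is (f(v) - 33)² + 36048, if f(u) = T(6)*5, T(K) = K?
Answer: 36057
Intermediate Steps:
f(u) = 30 (f(u) = 6*5 = 30)
(f(v) - 33)² + 36048 = (30 - 33)² + 36048 = (-3)² + 36048 = 9 + 36048 = 36057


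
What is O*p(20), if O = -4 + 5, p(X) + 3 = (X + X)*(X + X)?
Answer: 1597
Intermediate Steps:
p(X) = -3 + 4*X² (p(X) = -3 + (X + X)*(X + X) = -3 + (2*X)*(2*X) = -3 + 4*X²)
O = 1
O*p(20) = 1*(-3 + 4*20²) = 1*(-3 + 4*400) = 1*(-3 + 1600) = 1*1597 = 1597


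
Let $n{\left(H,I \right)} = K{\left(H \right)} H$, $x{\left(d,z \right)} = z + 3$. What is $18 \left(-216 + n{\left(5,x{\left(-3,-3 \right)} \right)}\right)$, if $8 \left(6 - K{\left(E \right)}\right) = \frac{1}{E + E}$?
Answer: $- \frac{26793}{8} \approx -3349.1$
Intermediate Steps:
$x{\left(d,z \right)} = 3 + z$
$K{\left(E \right)} = 6 - \frac{1}{16 E}$ ($K{\left(E \right)} = 6 - \frac{1}{8 \left(E + E\right)} = 6 - \frac{1}{8 \cdot 2 E} = 6 - \frac{\frac{1}{2} \frac{1}{E}}{8} = 6 - \frac{1}{16 E}$)
$n{\left(H,I \right)} = H \left(6 - \frac{1}{16 H}\right)$ ($n{\left(H,I \right)} = \left(6 - \frac{1}{16 H}\right) H = H \left(6 - \frac{1}{16 H}\right)$)
$18 \left(-216 + n{\left(5,x{\left(-3,-3 \right)} \right)}\right) = 18 \left(-216 + \left(- \frac{1}{16} + 6 \cdot 5\right)\right) = 18 \left(-216 + \left(- \frac{1}{16} + 30\right)\right) = 18 \left(-216 + \frac{479}{16}\right) = 18 \left(- \frac{2977}{16}\right) = - \frac{26793}{8}$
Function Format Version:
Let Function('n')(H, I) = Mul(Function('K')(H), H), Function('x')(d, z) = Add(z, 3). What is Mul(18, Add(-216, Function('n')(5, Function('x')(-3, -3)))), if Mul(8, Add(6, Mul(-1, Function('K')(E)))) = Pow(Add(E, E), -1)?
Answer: Rational(-26793, 8) ≈ -3349.1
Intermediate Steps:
Function('x')(d, z) = Add(3, z)
Function('K')(E) = Add(6, Mul(Rational(-1, 16), Pow(E, -1))) (Function('K')(E) = Add(6, Mul(Rational(-1, 8), Pow(Add(E, E), -1))) = Add(6, Mul(Rational(-1, 8), Pow(Mul(2, E), -1))) = Add(6, Mul(Rational(-1, 8), Mul(Rational(1, 2), Pow(E, -1)))) = Add(6, Mul(Rational(-1, 16), Pow(E, -1))))
Function('n')(H, I) = Mul(H, Add(6, Mul(Rational(-1, 16), Pow(H, -1)))) (Function('n')(H, I) = Mul(Add(6, Mul(Rational(-1, 16), Pow(H, -1))), H) = Mul(H, Add(6, Mul(Rational(-1, 16), Pow(H, -1)))))
Mul(18, Add(-216, Function('n')(5, Function('x')(-3, -3)))) = Mul(18, Add(-216, Add(Rational(-1, 16), Mul(6, 5)))) = Mul(18, Add(-216, Add(Rational(-1, 16), 30))) = Mul(18, Add(-216, Rational(479, 16))) = Mul(18, Rational(-2977, 16)) = Rational(-26793, 8)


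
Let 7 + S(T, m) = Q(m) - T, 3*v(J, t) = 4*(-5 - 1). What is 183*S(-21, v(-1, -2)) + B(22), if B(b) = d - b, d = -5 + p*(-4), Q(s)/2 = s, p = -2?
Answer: -385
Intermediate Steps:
Q(s) = 2*s
v(J, t) = -8 (v(J, t) = (4*(-5 - 1))/3 = (4*(-6))/3 = (1/3)*(-24) = -8)
d = 3 (d = -5 - 2*(-4) = -5 + 8 = 3)
B(b) = 3 - b
S(T, m) = -7 - T + 2*m (S(T, m) = -7 + (2*m - T) = -7 + (-T + 2*m) = -7 - T + 2*m)
183*S(-21, v(-1, -2)) + B(22) = 183*(-7 - 1*(-21) + 2*(-8)) + (3 - 1*22) = 183*(-7 + 21 - 16) + (3 - 22) = 183*(-2) - 19 = -366 - 19 = -385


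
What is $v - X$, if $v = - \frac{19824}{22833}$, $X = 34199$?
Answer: $- \frac{4411783}{129} \approx -34200.0$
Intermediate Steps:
$v = - \frac{112}{129}$ ($v = \left(-19824\right) \frac{1}{22833} = - \frac{112}{129} \approx -0.86822$)
$v - X = - \frac{112}{129} - 34199 = - \frac{4411783}{129}$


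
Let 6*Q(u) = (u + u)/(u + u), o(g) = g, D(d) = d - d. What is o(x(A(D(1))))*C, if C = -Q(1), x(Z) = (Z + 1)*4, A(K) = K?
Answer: -⅔ ≈ -0.66667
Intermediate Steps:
D(d) = 0
x(Z) = 4 + 4*Z (x(Z) = (1 + Z)*4 = 4 + 4*Z)
Q(u) = ⅙ (Q(u) = ((u + u)/(u + u))/6 = ((2*u)/((2*u)))/6 = ((2*u)*(1/(2*u)))/6 = (⅙)*1 = ⅙)
C = -⅙ (C = -1*⅙ = -⅙ ≈ -0.16667)
o(x(A(D(1))))*C = (4 + 4*0)*(-⅙) = (4 + 0)*(-⅙) = 4*(-⅙) = -⅔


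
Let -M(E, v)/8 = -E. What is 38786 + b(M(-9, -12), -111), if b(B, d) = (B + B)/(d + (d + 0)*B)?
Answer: 101890774/2627 ≈ 38786.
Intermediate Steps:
M(E, v) = 8*E (M(E, v) = -(-8)*E = 8*E)
b(B, d) = 2*B/(d + B*d) (b(B, d) = (2*B)/(d + d*B) = (2*B)/(d + B*d) = 2*B/(d + B*d))
38786 + b(M(-9, -12), -111) = 38786 + 2*(8*(-9))/(-111*(1 + 8*(-9))) = 38786 + 2*(-72)*(-1/111)/(1 - 72) = 38786 + 2*(-72)*(-1/111)/(-71) = 38786 + 2*(-72)*(-1/111)*(-1/71) = 38786 - 48/2627 = 101890774/2627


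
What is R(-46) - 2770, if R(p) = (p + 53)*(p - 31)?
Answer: -3309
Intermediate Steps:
R(p) = (-31 + p)*(53 + p) (R(p) = (53 + p)*(-31 + p) = (-31 + p)*(53 + p))
R(-46) - 2770 = (-1643 + (-46)² + 22*(-46)) - 2770 = (-1643 + 2116 - 1012) - 2770 = -539 - 2770 = -3309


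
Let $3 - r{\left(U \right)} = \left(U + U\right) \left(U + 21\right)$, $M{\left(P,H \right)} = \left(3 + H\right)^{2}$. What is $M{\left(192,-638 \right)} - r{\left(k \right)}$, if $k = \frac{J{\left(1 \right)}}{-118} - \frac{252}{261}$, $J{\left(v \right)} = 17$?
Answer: $\frac{2360623302519}{5855042} \approx 4.0318 \cdot 10^{5}$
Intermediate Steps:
$k = - \frac{3797}{3422}$ ($k = \frac{17}{-118} - \frac{252}{261} = 17 \left(- \frac{1}{118}\right) - \frac{28}{29} = - \frac{17}{118} - \frac{28}{29} = - \frac{3797}{3422} \approx -1.1096$)
$r{\left(U \right)} = 3 - 2 U \left(21 + U\right)$ ($r{\left(U \right)} = 3 - \left(U + U\right) \left(U + 21\right) = 3 - 2 U \left(21 + U\right)$)
$M{\left(192,-638 \right)} - r{\left(k \right)} = \left(3 - 638\right)^{2} - \left(3 - - \frac{79737}{1711} - 2 \left(- \frac{3797}{3422}\right)^{2}\right) = \left(-635\right)^{2} - \left(3 + \frac{79737}{1711} - \frac{14417209}{5855042}\right) = 403225 - \left(3 + \frac{79737}{1711} - \frac{14417209}{5855042}\right) = 403225 - \frac{276007931}{5855042} = \frac{2360623302519}{5855042}$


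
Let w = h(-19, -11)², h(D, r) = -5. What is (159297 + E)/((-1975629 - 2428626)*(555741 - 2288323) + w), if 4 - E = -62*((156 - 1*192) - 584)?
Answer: 120861/7630732936435 ≈ 1.5839e-8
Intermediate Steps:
w = 25 (w = (-5)² = 25)
E = -38436 (E = 4 - (-62)*((156 - 1*192) - 584) = 4 - (-62)*((156 - 192) - 584) = 4 - (-62)*(-36 - 584) = 4 - (-62)*(-620) = 4 - 1*38440 = 4 - 38440 = -38436)
(159297 + E)/((-1975629 - 2428626)*(555741 - 2288323) + w) = (159297 - 38436)/((-1975629 - 2428626)*(555741 - 2288323) + 25) = 120861/(-4404255*(-1732582) + 25) = 120861/(7630732936410 + 25) = 120861/7630732936435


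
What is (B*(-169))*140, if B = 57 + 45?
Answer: -2413320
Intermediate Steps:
B = 102
(B*(-169))*140 = (102*(-169))*140 = -17238*140 = -2413320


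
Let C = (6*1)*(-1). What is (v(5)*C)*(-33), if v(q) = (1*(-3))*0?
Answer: 0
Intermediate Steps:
C = -6 (C = 6*(-1) = -6)
v(q) = 0 (v(q) = -3*0 = 0)
(v(5)*C)*(-33) = (0*(-6))*(-33) = 0*(-33) = 0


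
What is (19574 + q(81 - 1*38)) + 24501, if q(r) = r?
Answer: 44118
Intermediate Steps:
(19574 + q(81 - 1*38)) + 24501 = (19574 + (81 - 1*38)) + 24501 = (19574 + (81 - 38)) + 24501 = (19574 + 43) + 24501 = 19617 + 24501 = 44118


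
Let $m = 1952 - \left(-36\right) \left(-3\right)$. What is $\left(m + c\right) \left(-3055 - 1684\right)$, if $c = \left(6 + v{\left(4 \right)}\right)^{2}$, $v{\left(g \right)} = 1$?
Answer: $-8970927$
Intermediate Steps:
$c = 49$ ($c = \left(6 + 1\right)^{2} = 7^{2} = 49$)
$m = 1844$ ($m = 1952 - 108 = 1844$)
$\left(m + c\right) \left(-3055 - 1684\right) = \left(1844 + 49\right) \left(-3055 - 1684\right) = 1893 \left(-4739\right) = -8970927$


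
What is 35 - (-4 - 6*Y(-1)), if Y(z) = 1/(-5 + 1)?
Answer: 75/2 ≈ 37.500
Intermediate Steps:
Y(z) = -1/4 (Y(z) = 1/(-4) = -1/4)
35 - (-4 - 6*Y(-1)) = 35 - (-4 - 6*(-1/4)) = 35 - (-4 + 3/2) = 35 - 1*(-5/2) = 35 + 5/2 = 75/2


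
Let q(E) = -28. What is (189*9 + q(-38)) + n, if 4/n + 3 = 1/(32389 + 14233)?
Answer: 233807657/139865 ≈ 1671.7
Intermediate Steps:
n = -186488/139865 (n = 4/(-3 + 1/(32389 + 14233)) = 4/(-3 + 1/46622) = 4/(-139865/46622) = 4*(-46622/139865) = -186488/139865 ≈ -1.3333)
(189*9 + q(-38)) + n = (189*9 - 28) - 186488/139865 = (1701 - 28) - 186488/139865 = 1673 - 186488/139865 = 233807657/139865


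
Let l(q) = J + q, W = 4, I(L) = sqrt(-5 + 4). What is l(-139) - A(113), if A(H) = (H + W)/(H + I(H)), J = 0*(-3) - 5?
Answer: -1852101/12770 + 117*I/12770 ≈ -145.04 + 0.0091621*I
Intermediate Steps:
I(L) = I (I(L) = sqrt(-1) = I)
J = -5 (J = 0 - 5 = -5)
A(H) = (4 + H)/(I + H) (A(H) = (H + 4)/(H + I) = (4 + H)/(I + H))
l(q) = -5 + q
l(-139) - A(113) = (-5 - 139) - (4 + 113)/(I + 113) = -144 - 117/(113 + I) = -144 - (113 - I)/12770*117 = -144 - 117*(113 - I)/12770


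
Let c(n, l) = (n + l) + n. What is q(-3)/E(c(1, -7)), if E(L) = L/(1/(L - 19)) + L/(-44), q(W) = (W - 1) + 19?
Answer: 132/1057 ≈ 0.12488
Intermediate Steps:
c(n, l) = l + 2*n (c(n, l) = (l + n) + n = l + 2*n)
q(W) = 18 + W (q(W) = (-1 + W) + 19 = 18 + W)
E(L) = -L/44 + L*(-19 + L) (E(L) = L/(1/(-19 + L)) + L*(-1/44) = L*(-19 + L) - L/44 = -L/44 + L*(-19 + L))
q(-3)/E(c(1, -7)) = (18 - 3)/(((-7 + 2*1)*(-837 + 44*(-7 + 2*1))/44)) = 15/(((-7 + 2)*(-837 + 44*(-7 + 2))/44)) = 15/(((1/44)*(-5)*(-837 + 44*(-5)))) = 15/(((1/44)*(-5)*(-837 - 220))) = 15/(((1/44)*(-5)*(-1057))) = 15/(5285/44) = 15*(44/5285) = 132/1057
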